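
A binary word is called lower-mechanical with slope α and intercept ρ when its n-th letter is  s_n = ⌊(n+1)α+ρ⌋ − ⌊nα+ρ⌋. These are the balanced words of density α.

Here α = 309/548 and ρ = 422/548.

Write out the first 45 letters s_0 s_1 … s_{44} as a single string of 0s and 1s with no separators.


n=0: ⌊(1·309+422)/548⌋ − ⌊(0·309+422)/548⌋ = ⌊731/548⌋ − ⌊422/548⌋ = 1 − 0 = 1
n=1: ⌊(2·309+422)/548⌋ − ⌊(1·309+422)/548⌋ = ⌊1040/548⌋ − ⌊731/548⌋ = 1 − 1 = 0
n=2: ⌊(3·309+422)/548⌋ − ⌊(2·309+422)/548⌋ = ⌊1349/548⌋ − ⌊1040/548⌋ = 2 − 1 = 1
n=3: ⌊(4·309+422)/548⌋ − ⌊(3·309+422)/548⌋ = ⌊1658/548⌋ − ⌊1349/548⌋ = 3 − 2 = 1
n=4: ⌊(5·309+422)/548⌋ − ⌊(4·309+422)/548⌋ = ⌊1967/548⌋ − ⌊1658/548⌋ = 3 − 3 = 0
n=5: ⌊(6·309+422)/548⌋ − ⌊(5·309+422)/548⌋ = ⌊2276/548⌋ − ⌊1967/548⌋ = 4 − 3 = 1
n=6: ⌊(7·309+422)/548⌋ − ⌊(6·309+422)/548⌋ = ⌊2585/548⌋ − ⌊2276/548⌋ = 4 − 4 = 0
n=7: ⌊(8·309+422)/548⌋ − ⌊(7·309+422)/548⌋ = ⌊2894/548⌋ − ⌊2585/548⌋ = 5 − 4 = 1
n=8: ⌊(9·309+422)/548⌋ − ⌊(8·309+422)/548⌋ = ⌊3203/548⌋ − ⌊2894/548⌋ = 5 − 5 = 0
n=9: ⌊(10·309+422)/548⌋ − ⌊(9·309+422)/548⌋ = ⌊3512/548⌋ − ⌊3203/548⌋ = 6 − 5 = 1
n=10: ⌊(11·309+422)/548⌋ − ⌊(10·309+422)/548⌋ = ⌊3821/548⌋ − ⌊3512/548⌋ = 6 − 6 = 0
n=11: ⌊(12·309+422)/548⌋ − ⌊(11·309+422)/548⌋ = ⌊4130/548⌋ − ⌊3821/548⌋ = 7 − 6 = 1
n=12: ⌊(13·309+422)/548⌋ − ⌊(12·309+422)/548⌋ = ⌊4439/548⌋ − ⌊4130/548⌋ = 8 − 7 = 1
n=13: ⌊(14·309+422)/548⌋ − ⌊(13·309+422)/548⌋ = ⌊4748/548⌋ − ⌊4439/548⌋ = 8 − 8 = 0
n=14: ⌊(15·309+422)/548⌋ − ⌊(14·309+422)/548⌋ = ⌊5057/548⌋ − ⌊4748/548⌋ = 9 − 8 = 1
n=15: ⌊(16·309+422)/548⌋ − ⌊(15·309+422)/548⌋ = ⌊5366/548⌋ − ⌊5057/548⌋ = 9 − 9 = 0
n=16: ⌊(17·309+422)/548⌋ − ⌊(16·309+422)/548⌋ = ⌊5675/548⌋ − ⌊5366/548⌋ = 10 − 9 = 1
n=17: ⌊(18·309+422)/548⌋ − ⌊(17·309+422)/548⌋ = ⌊5984/548⌋ − ⌊5675/548⌋ = 10 − 10 = 0
n=18: ⌊(19·309+422)/548⌋ − ⌊(18·309+422)/548⌋ = ⌊6293/548⌋ − ⌊5984/548⌋ = 11 − 10 = 1
n=19: ⌊(20·309+422)/548⌋ − ⌊(19·309+422)/548⌋ = ⌊6602/548⌋ − ⌊6293/548⌋ = 12 − 11 = 1
n=20: ⌊(21·309+422)/548⌋ − ⌊(20·309+422)/548⌋ = ⌊6911/548⌋ − ⌊6602/548⌋ = 12 − 12 = 0
n=21: ⌊(22·309+422)/548⌋ − ⌊(21·309+422)/548⌋ = ⌊7220/548⌋ − ⌊6911/548⌋ = 13 − 12 = 1
n=22: ⌊(23·309+422)/548⌋ − ⌊(22·309+422)/548⌋ = ⌊7529/548⌋ − ⌊7220/548⌋ = 13 − 13 = 0
n=23: ⌊(24·309+422)/548⌋ − ⌊(23·309+422)/548⌋ = ⌊7838/548⌋ − ⌊7529/548⌋ = 14 − 13 = 1
n=24: ⌊(25·309+422)/548⌋ − ⌊(24·309+422)/548⌋ = ⌊8147/548⌋ − ⌊7838/548⌋ = 14 − 14 = 0
n=25: ⌊(26·309+422)/548⌋ − ⌊(25·309+422)/548⌋ = ⌊8456/548⌋ − ⌊8147/548⌋ = 15 − 14 = 1
n=26: ⌊(27·309+422)/548⌋ − ⌊(26·309+422)/548⌋ = ⌊8765/548⌋ − ⌊8456/548⌋ = 15 − 15 = 0
n=27: ⌊(28·309+422)/548⌋ − ⌊(27·309+422)/548⌋ = ⌊9074/548⌋ − ⌊8765/548⌋ = 16 − 15 = 1
n=28: ⌊(29·309+422)/548⌋ − ⌊(28·309+422)/548⌋ = ⌊9383/548⌋ − ⌊9074/548⌋ = 17 − 16 = 1
n=29: ⌊(30·309+422)/548⌋ − ⌊(29·309+422)/548⌋ = ⌊9692/548⌋ − ⌊9383/548⌋ = 17 − 17 = 0
n=30: ⌊(31·309+422)/548⌋ − ⌊(30·309+422)/548⌋ = ⌊10001/548⌋ − ⌊9692/548⌋ = 18 − 17 = 1
n=31: ⌊(32·309+422)/548⌋ − ⌊(31·309+422)/548⌋ = ⌊10310/548⌋ − ⌊10001/548⌋ = 18 − 18 = 0
n=32: ⌊(33·309+422)/548⌋ − ⌊(32·309+422)/548⌋ = ⌊10619/548⌋ − ⌊10310/548⌋ = 19 − 18 = 1
n=33: ⌊(34·309+422)/548⌋ − ⌊(33·309+422)/548⌋ = ⌊10928/548⌋ − ⌊10619/548⌋ = 19 − 19 = 0
n=34: ⌊(35·309+422)/548⌋ − ⌊(34·309+422)/548⌋ = ⌊11237/548⌋ − ⌊10928/548⌋ = 20 − 19 = 1
n=35: ⌊(36·309+422)/548⌋ − ⌊(35·309+422)/548⌋ = ⌊11546/548⌋ − ⌊11237/548⌋ = 21 − 20 = 1
n=36: ⌊(37·309+422)/548⌋ − ⌊(36·309+422)/548⌋ = ⌊11855/548⌋ − ⌊11546/548⌋ = 21 − 21 = 0
n=37: ⌊(38·309+422)/548⌋ − ⌊(37·309+422)/548⌋ = ⌊12164/548⌋ − ⌊11855/548⌋ = 22 − 21 = 1
n=38: ⌊(39·309+422)/548⌋ − ⌊(38·309+422)/548⌋ = ⌊12473/548⌋ − ⌊12164/548⌋ = 22 − 22 = 0
n=39: ⌊(40·309+422)/548⌋ − ⌊(39·309+422)/548⌋ = ⌊12782/548⌋ − ⌊12473/548⌋ = 23 − 22 = 1
n=40: ⌊(41·309+422)/548⌋ − ⌊(40·309+422)/548⌋ = ⌊13091/548⌋ − ⌊12782/548⌋ = 23 − 23 = 0
n=41: ⌊(42·309+422)/548⌋ − ⌊(41·309+422)/548⌋ = ⌊13400/548⌋ − ⌊13091/548⌋ = 24 − 23 = 1
n=42: ⌊(43·309+422)/548⌋ − ⌊(42·309+422)/548⌋ = ⌊13709/548⌋ − ⌊13400/548⌋ = 25 − 24 = 1
n=43: ⌊(44·309+422)/548⌋ − ⌊(43·309+422)/548⌋ = ⌊14018/548⌋ − ⌊13709/548⌋ = 25 − 25 = 0
n=44: ⌊(45·309+422)/548⌋ − ⌊(44·309+422)/548⌋ = ⌊14327/548⌋ − ⌊14018/548⌋ = 26 − 25 = 1

101101010101101010110101010110101011010101101


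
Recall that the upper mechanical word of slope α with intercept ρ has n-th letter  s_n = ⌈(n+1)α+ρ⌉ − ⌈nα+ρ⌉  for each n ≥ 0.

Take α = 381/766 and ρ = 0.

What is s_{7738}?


1

(n+1)α + ρ = (7739·381) / 766 = 2948559/766
nα + ρ     = (7738·381) / 766 = 2948178/766
⌈2948559/766⌉ = 3850,  ⌈2948178/766⌉ = 3849
s_{7738} = 3850 − 3849 = 1


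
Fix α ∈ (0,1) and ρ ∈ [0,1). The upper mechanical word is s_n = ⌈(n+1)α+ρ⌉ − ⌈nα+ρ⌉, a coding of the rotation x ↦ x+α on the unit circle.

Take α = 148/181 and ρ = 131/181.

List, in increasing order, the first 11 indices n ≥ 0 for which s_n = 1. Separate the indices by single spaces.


n=0: ⌈279/181⌉−⌈131/181⌉ = 2−1 = 1  ← one
n=1: ⌈427/181⌉−⌈279/181⌉ = 3−2 = 1  ← one
n=2: ⌈575/181⌉−⌈427/181⌉ = 4−3 = 1  ← one
n=3: ⌈723/181⌉−⌈575/181⌉ = 4−4 = 0
n=4: ⌈871/181⌉−⌈723/181⌉ = 5−4 = 1  ← one
n=5: ⌈1019/181⌉−⌈871/181⌉ = 6−5 = 1  ← one
n=6: ⌈1167/181⌉−⌈1019/181⌉ = 7−6 = 1  ← one
n=7: ⌈1315/181⌉−⌈1167/181⌉ = 8−7 = 1  ← one
n=8: ⌈1463/181⌉−⌈1315/181⌉ = 9−8 = 1  ← one
n=9: ⌈1611/181⌉−⌈1463/181⌉ = 9−9 = 0
n=10: ⌈1759/181⌉−⌈1611/181⌉ = 10−9 = 1  ← one
n=11: ⌈1907/181⌉−⌈1759/181⌉ = 11−10 = 1  ← one
n=12: ⌈2055/181⌉−⌈1907/181⌉ = 12−11 = 1  ← one
positions of the first 11 ones: 0 1 2 4 5 6 7 8 10 11 12

0 1 2 4 5 6 7 8 10 11 12


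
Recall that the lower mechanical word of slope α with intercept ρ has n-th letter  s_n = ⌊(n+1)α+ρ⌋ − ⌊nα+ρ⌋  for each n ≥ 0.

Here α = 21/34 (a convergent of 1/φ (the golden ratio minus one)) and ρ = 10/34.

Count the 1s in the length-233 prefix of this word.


144

#1s = Σ_{n=0}^{232} s_n = Σ_{n=0}^{232} (⌊(n+1)α+ρ⌋ − ⌊nα+ρ⌋)
the sum telescopes: every ⌊nα+ρ⌋ with 0 < n < 233 appears once with + and once with −, leaving ⌊233α+ρ⌋ − ⌊0·α+ρ⌋
233α + ρ = (233·21 + 10) / 34 = 4903/34
ρ = 10/34
⌊4903/34⌋ = 144,  ⌊10/34⌋ = 0
#1s = 144 − 0 = 144


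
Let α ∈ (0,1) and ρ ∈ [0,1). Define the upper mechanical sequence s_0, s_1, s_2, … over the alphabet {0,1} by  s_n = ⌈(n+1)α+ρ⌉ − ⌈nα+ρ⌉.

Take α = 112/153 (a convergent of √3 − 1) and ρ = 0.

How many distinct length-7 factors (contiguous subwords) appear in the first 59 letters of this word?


t_n = ⌈(n·112)/153⌉ for n = 0 … 59:
  n=0…9: ⌈0/153⌉=0 ⌈112/153⌉=1 ⌈224/153⌉=2 ⌈336/153⌉=3 ⌈448/153⌉=3 ⌈560/153⌉=4 ⌈672/153⌉=5 ⌈784/153⌉=6 ⌈896/153⌉=6 ⌈1008/153⌉=7
  n=10…19: ⌈1120/153⌉=8 ⌈1232/153⌉=9 ⌈1344/153⌉=9 ⌈1456/153⌉=10 ⌈1568/153⌉=11 ⌈1680/153⌉=11 ⌈1792/153⌉=12 ⌈1904/153⌉=13 ⌈2016/153⌉=14 ⌈2128/153⌉=14
  n=20…29: ⌈2240/153⌉=15 ⌈2352/153⌉=16 ⌈2464/153⌉=17 ⌈2576/153⌉=17 ⌈2688/153⌉=18 ⌈2800/153⌉=19 ⌈2912/153⌉=20 ⌈3024/153⌉=20 ⌈3136/153⌉=21 ⌈3248/153⌉=22
  n=30…39: ⌈3360/153⌉=22 ⌈3472/153⌉=23 ⌈3584/153⌉=24 ⌈3696/153⌉=25 ⌈3808/153⌉=25 ⌈3920/153⌉=26 ⌈4032/153⌉=27 ⌈4144/153⌉=28 ⌈4256/153⌉=28 ⌈4368/153⌉=29
  n=40…49: ⌈4480/153⌉=30 ⌈4592/153⌉=31 ⌈4704/153⌉=31 ⌈4816/153⌉=32 ⌈4928/153⌉=33 ⌈5040/153⌉=33 ⌈5152/153⌉=34 ⌈5264/153⌉=35 ⌈5376/153⌉=36 ⌈5488/153⌉=36
  n=50…59: ⌈5600/153⌉=37 ⌈5712/153⌉=38 ⌈5824/153⌉=39 ⌈5936/153⌉=39 ⌈6048/153⌉=40 ⌈6160/153⌉=41 ⌈6272/153⌉=41 ⌈6384/153⌉=42 ⌈6496/153⌉=43 ⌈6608/153⌉=44
s_n = t_(n+1) − t_n for n = 0 … 58 gives
prefix = 11101110111011011101110111011011101110111011011101110110111
slide a length-7 window over [0..6] … [52..58] (53 windows); first occurrence of each distinct factor:
  [  0..  6] 1110111
  [  1..  7] 1101110
  [  2..  8] 1011101
  [  3..  9] 0111011
  [  8.. 14] 1110110
  [  9.. 15] 1101101
  [ 10.. 16] 1011011
  [ 11.. 17] 0110111
  (the other 45 windows repeat one of these)
distinct factors: {0110111, 0111011, 1011011, 1011101, 1101101, 1101110, 1110110, 1110111}
count = 8  (Sturmian bound for length 7 is 8)

8


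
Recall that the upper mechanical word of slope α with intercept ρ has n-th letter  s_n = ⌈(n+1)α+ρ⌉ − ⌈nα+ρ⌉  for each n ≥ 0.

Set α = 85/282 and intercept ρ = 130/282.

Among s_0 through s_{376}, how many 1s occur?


#1s = Σ_{n=0}^{376} s_n = Σ_{n=0}^{376} (⌈(n+1)α+ρ⌉ − ⌈nα+ρ⌉)
the sum telescopes: every ⌈nα+ρ⌉ with 0 < n < 377 appears once with + and once with −, leaving ⌈377α+ρ⌉ − ⌈0·α+ρ⌉
377α + ρ = (377·85 + 130) / 282 = 32175/282
ρ = 130/282
⌈32175/282⌉ = 115,  ⌈130/282⌉ = 1
#1s = 115 − 1 = 114

114


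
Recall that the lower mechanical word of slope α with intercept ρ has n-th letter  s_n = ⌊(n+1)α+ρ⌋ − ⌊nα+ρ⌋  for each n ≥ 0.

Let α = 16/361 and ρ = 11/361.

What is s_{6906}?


(n+1)α + ρ = (6907·16 + 11) / 361 = 110523/361
nα + ρ     = (6906·16 + 11) / 361 = 110507/361
⌊110523/361⌋ = 306,  ⌊110507/361⌋ = 306
s_{6906} = 306 − 306 = 0

0


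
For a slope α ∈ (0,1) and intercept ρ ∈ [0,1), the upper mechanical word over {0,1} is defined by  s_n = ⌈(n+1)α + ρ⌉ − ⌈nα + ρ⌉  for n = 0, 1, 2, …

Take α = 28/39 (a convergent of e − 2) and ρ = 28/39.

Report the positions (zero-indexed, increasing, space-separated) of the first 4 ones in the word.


0 1 3 4

n=0: ⌈56/39⌉−⌈28/39⌉ = 2−1 = 1  ← one
n=1: ⌈84/39⌉−⌈56/39⌉ = 3−2 = 1  ← one
n=2: ⌈112/39⌉−⌈84/39⌉ = 3−3 = 0
n=3: ⌈140/39⌉−⌈112/39⌉ = 4−3 = 1  ← one
n=4: ⌈168/39⌉−⌈140/39⌉ = 5−4 = 1  ← one
positions of the first 4 ones: 0 1 3 4


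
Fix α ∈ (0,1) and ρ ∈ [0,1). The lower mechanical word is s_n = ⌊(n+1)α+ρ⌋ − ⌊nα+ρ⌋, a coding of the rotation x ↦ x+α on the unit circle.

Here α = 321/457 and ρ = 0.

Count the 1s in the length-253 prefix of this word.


#1s = Σ_{n=0}^{252} s_n = Σ_{n=0}^{252} (⌊(n+1)α+ρ⌋ − ⌊nα+ρ⌋)
the sum telescopes: every ⌊nα+ρ⌋ with 0 < n < 253 appears once with + and once with −, leaving ⌊253α+ρ⌋ − ⌊0·α+ρ⌋
253α + ρ = (253·321) / 457 = 81213/457
ρ = 0/457
⌊81213/457⌋ = 177,  ⌊0/457⌋ = 0
#1s = 177 − 0 = 177

177


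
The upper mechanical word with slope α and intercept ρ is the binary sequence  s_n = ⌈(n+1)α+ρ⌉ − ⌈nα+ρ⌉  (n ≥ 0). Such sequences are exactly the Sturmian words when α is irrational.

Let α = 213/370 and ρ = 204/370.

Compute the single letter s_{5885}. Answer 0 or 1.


0

(n+1)α + ρ = (5886·213 + 204) / 370 = 1253922/370
nα + ρ     = (5885·213 + 204) / 370 = 1253709/370
⌈1253922/370⌉ = 3389,  ⌈1253709/370⌉ = 3389
s_{5885} = 3389 − 3389 = 0


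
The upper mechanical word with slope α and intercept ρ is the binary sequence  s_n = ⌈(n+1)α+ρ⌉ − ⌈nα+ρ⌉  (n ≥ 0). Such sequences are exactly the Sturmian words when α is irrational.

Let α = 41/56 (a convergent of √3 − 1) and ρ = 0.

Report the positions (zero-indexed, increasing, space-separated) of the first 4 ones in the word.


n=0: ⌈41/56⌉−⌈0/56⌉ = 1−0 = 1  ← one
n=1: ⌈82/56⌉−⌈41/56⌉ = 2−1 = 1  ← one
n=2: ⌈123/56⌉−⌈82/56⌉ = 3−2 = 1  ← one
n=3: ⌈164/56⌉−⌈123/56⌉ = 3−3 = 0
n=4: ⌈205/56⌉−⌈164/56⌉ = 4−3 = 1  ← one
positions of the first 4 ones: 0 1 2 4

0 1 2 4


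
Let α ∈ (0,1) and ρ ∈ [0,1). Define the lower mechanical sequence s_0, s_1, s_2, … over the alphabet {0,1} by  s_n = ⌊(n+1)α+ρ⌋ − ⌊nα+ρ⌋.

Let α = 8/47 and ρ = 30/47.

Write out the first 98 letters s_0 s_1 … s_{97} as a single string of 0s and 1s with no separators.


n=0: ⌊(1·8+30)/47⌋ − ⌊(0·8+30)/47⌋ = ⌊38/47⌋ − ⌊30/47⌋ = 0 − 0 = 0
n=1: ⌊(2·8+30)/47⌋ − ⌊(1·8+30)/47⌋ = ⌊46/47⌋ − ⌊38/47⌋ = 0 − 0 = 0
n=2: ⌊(3·8+30)/47⌋ − ⌊(2·8+30)/47⌋ = ⌊54/47⌋ − ⌊46/47⌋ = 1 − 0 = 1
n=3: ⌊(4·8+30)/47⌋ − ⌊(3·8+30)/47⌋ = ⌊62/47⌋ − ⌊54/47⌋ = 1 − 1 = 0
n=4: ⌊(5·8+30)/47⌋ − ⌊(4·8+30)/47⌋ = ⌊70/47⌋ − ⌊62/47⌋ = 1 − 1 = 0
n=5: ⌊(6·8+30)/47⌋ − ⌊(5·8+30)/47⌋ = ⌊78/47⌋ − ⌊70/47⌋ = 1 − 1 = 0
n=6: ⌊(7·8+30)/47⌋ − ⌊(6·8+30)/47⌋ = ⌊86/47⌋ − ⌊78/47⌋ = 1 − 1 = 0
n=7: ⌊(8·8+30)/47⌋ − ⌊(7·8+30)/47⌋ = ⌊94/47⌋ − ⌊86/47⌋ = 2 − 1 = 1
n=8: ⌊(9·8+30)/47⌋ − ⌊(8·8+30)/47⌋ = ⌊102/47⌋ − ⌊94/47⌋ = 2 − 2 = 0
n=9: ⌊(10·8+30)/47⌋ − ⌊(9·8+30)/47⌋ = ⌊110/47⌋ − ⌊102/47⌋ = 2 − 2 = 0
n=10: ⌊(11·8+30)/47⌋ − ⌊(10·8+30)/47⌋ = ⌊118/47⌋ − ⌊110/47⌋ = 2 − 2 = 0
n=11: ⌊(12·8+30)/47⌋ − ⌊(11·8+30)/47⌋ = ⌊126/47⌋ − ⌊118/47⌋ = 2 − 2 = 0
n=12: ⌊(13·8+30)/47⌋ − ⌊(12·8+30)/47⌋ = ⌊134/47⌋ − ⌊126/47⌋ = 2 − 2 = 0
n=13: ⌊(14·8+30)/47⌋ − ⌊(13·8+30)/47⌋ = ⌊142/47⌋ − ⌊134/47⌋ = 3 − 2 = 1
n=14: ⌊(15·8+30)/47⌋ − ⌊(14·8+30)/47⌋ = ⌊150/47⌋ − ⌊142/47⌋ = 3 − 3 = 0
n=15: ⌊(16·8+30)/47⌋ − ⌊(15·8+30)/47⌋ = ⌊158/47⌋ − ⌊150/47⌋ = 3 − 3 = 0
n=16: ⌊(17·8+30)/47⌋ − ⌊(16·8+30)/47⌋ = ⌊166/47⌋ − ⌊158/47⌋ = 3 − 3 = 0
n=17: ⌊(18·8+30)/47⌋ − ⌊(17·8+30)/47⌋ = ⌊174/47⌋ − ⌊166/47⌋ = 3 − 3 = 0
n=18: ⌊(19·8+30)/47⌋ − ⌊(18·8+30)/47⌋ = ⌊182/47⌋ − ⌊174/47⌋ = 3 − 3 = 0
n=19: ⌊(20·8+30)/47⌋ − ⌊(19·8+30)/47⌋ = ⌊190/47⌋ − ⌊182/47⌋ = 4 − 3 = 1
n=20: ⌊(21·8+30)/47⌋ − ⌊(20·8+30)/47⌋ = ⌊198/47⌋ − ⌊190/47⌋ = 4 − 4 = 0
n=21: ⌊(22·8+30)/47⌋ − ⌊(21·8+30)/47⌋ = ⌊206/47⌋ − ⌊198/47⌋ = 4 − 4 = 0
n=22: ⌊(23·8+30)/47⌋ − ⌊(22·8+30)/47⌋ = ⌊214/47⌋ − ⌊206/47⌋ = 4 − 4 = 0
n=23: ⌊(24·8+30)/47⌋ − ⌊(23·8+30)/47⌋ = ⌊222/47⌋ − ⌊214/47⌋ = 4 − 4 = 0
n=24: ⌊(25·8+30)/47⌋ − ⌊(24·8+30)/47⌋ = ⌊230/47⌋ − ⌊222/47⌋ = 4 − 4 = 0
n=25: ⌊(26·8+30)/47⌋ − ⌊(25·8+30)/47⌋ = ⌊238/47⌋ − ⌊230/47⌋ = 5 − 4 = 1
n=26: ⌊(27·8+30)/47⌋ − ⌊(26·8+30)/47⌋ = ⌊246/47⌋ − ⌊238/47⌋ = 5 − 5 = 0
n=27: ⌊(28·8+30)/47⌋ − ⌊(27·8+30)/47⌋ = ⌊254/47⌋ − ⌊246/47⌋ = 5 − 5 = 0
n=28: ⌊(29·8+30)/47⌋ − ⌊(28·8+30)/47⌋ = ⌊262/47⌋ − ⌊254/47⌋ = 5 − 5 = 0
n=29: ⌊(30·8+30)/47⌋ − ⌊(29·8+30)/47⌋ = ⌊270/47⌋ − ⌊262/47⌋ = 5 − 5 = 0
n=30: ⌊(31·8+30)/47⌋ − ⌊(30·8+30)/47⌋ = ⌊278/47⌋ − ⌊270/47⌋ = 5 − 5 = 0
n=31: ⌊(32·8+30)/47⌋ − ⌊(31·8+30)/47⌋ = ⌊286/47⌋ − ⌊278/47⌋ = 6 − 5 = 1
n=32: ⌊(33·8+30)/47⌋ − ⌊(32·8+30)/47⌋ = ⌊294/47⌋ − ⌊286/47⌋ = 6 − 6 = 0
n=33: ⌊(34·8+30)/47⌋ − ⌊(33·8+30)/47⌋ = ⌊302/47⌋ − ⌊294/47⌋ = 6 − 6 = 0
n=34: ⌊(35·8+30)/47⌋ − ⌊(34·8+30)/47⌋ = ⌊310/47⌋ − ⌊302/47⌋ = 6 − 6 = 0
n=35: ⌊(36·8+30)/47⌋ − ⌊(35·8+30)/47⌋ = ⌊318/47⌋ − ⌊310/47⌋ = 6 − 6 = 0
n=36: ⌊(37·8+30)/47⌋ − ⌊(36·8+30)/47⌋ = ⌊326/47⌋ − ⌊318/47⌋ = 6 − 6 = 0
n=37: ⌊(38·8+30)/47⌋ − ⌊(37·8+30)/47⌋ = ⌊334/47⌋ − ⌊326/47⌋ = 7 − 6 = 1
n=38: ⌊(39·8+30)/47⌋ − ⌊(38·8+30)/47⌋ = ⌊342/47⌋ − ⌊334/47⌋ = 7 − 7 = 0
n=39: ⌊(40·8+30)/47⌋ − ⌊(39·8+30)/47⌋ = ⌊350/47⌋ − ⌊342/47⌋ = 7 − 7 = 0
n=40: ⌊(41·8+30)/47⌋ − ⌊(40·8+30)/47⌋ = ⌊358/47⌋ − ⌊350/47⌋ = 7 − 7 = 0
n=41: ⌊(42·8+30)/47⌋ − ⌊(41·8+30)/47⌋ = ⌊366/47⌋ − ⌊358/47⌋ = 7 − 7 = 0
n=42: ⌊(43·8+30)/47⌋ − ⌊(42·8+30)/47⌋ = ⌊374/47⌋ − ⌊366/47⌋ = 7 − 7 = 0
n=43: ⌊(44·8+30)/47⌋ − ⌊(43·8+30)/47⌋ = ⌊382/47⌋ − ⌊374/47⌋ = 8 − 7 = 1
n=44: ⌊(45·8+30)/47⌋ − ⌊(44·8+30)/47⌋ = ⌊390/47⌋ − ⌊382/47⌋ = 8 − 8 = 0
n=45: ⌊(46·8+30)/47⌋ − ⌊(45·8+30)/47⌋ = ⌊398/47⌋ − ⌊390/47⌋ = 8 − 8 = 0
n=46: ⌊(47·8+30)/47⌋ − ⌊(46·8+30)/47⌋ = ⌊406/47⌋ − ⌊398/47⌋ = 8 − 8 = 0
n=47: ⌊(48·8+30)/47⌋ − ⌊(47·8+30)/47⌋ = ⌊414/47⌋ − ⌊406/47⌋ = 8 − 8 = 0
n=48: ⌊(49·8+30)/47⌋ − ⌊(48·8+30)/47⌋ = ⌊422/47⌋ − ⌊414/47⌋ = 8 − 8 = 0
n=49: ⌊(50·8+30)/47⌋ − ⌊(49·8+30)/47⌋ = ⌊430/47⌋ − ⌊422/47⌋ = 9 − 8 = 1
n=50: ⌊(51·8+30)/47⌋ − ⌊(50·8+30)/47⌋ = ⌊438/47⌋ − ⌊430/47⌋ = 9 − 9 = 0
n=51: ⌊(52·8+30)/47⌋ − ⌊(51·8+30)/47⌋ = ⌊446/47⌋ − ⌊438/47⌋ = 9 − 9 = 0
n=52: ⌊(53·8+30)/47⌋ − ⌊(52·8+30)/47⌋ = ⌊454/47⌋ − ⌊446/47⌋ = 9 − 9 = 0
n=53: ⌊(54·8+30)/47⌋ − ⌊(53·8+30)/47⌋ = ⌊462/47⌋ − ⌊454/47⌋ = 9 − 9 = 0
n=54: ⌊(55·8+30)/47⌋ − ⌊(54·8+30)/47⌋ = ⌊470/47⌋ − ⌊462/47⌋ = 10 − 9 = 1
n=55: ⌊(56·8+30)/47⌋ − ⌊(55·8+30)/47⌋ = ⌊478/47⌋ − ⌊470/47⌋ = 10 − 10 = 0
n=56: ⌊(57·8+30)/47⌋ − ⌊(56·8+30)/47⌋ = ⌊486/47⌋ − ⌊478/47⌋ = 10 − 10 = 0
n=57: ⌊(58·8+30)/47⌋ − ⌊(57·8+30)/47⌋ = ⌊494/47⌋ − ⌊486/47⌋ = 10 − 10 = 0
n=58: ⌊(59·8+30)/47⌋ − ⌊(58·8+30)/47⌋ = ⌊502/47⌋ − ⌊494/47⌋ = 10 − 10 = 0
n=59: ⌊(60·8+30)/47⌋ − ⌊(59·8+30)/47⌋ = ⌊510/47⌋ − ⌊502/47⌋ = 10 − 10 = 0
n=60: ⌊(61·8+30)/47⌋ − ⌊(60·8+30)/47⌋ = ⌊518/47⌋ − ⌊510/47⌋ = 11 − 10 = 1
n=61: ⌊(62·8+30)/47⌋ − ⌊(61·8+30)/47⌋ = ⌊526/47⌋ − ⌊518/47⌋ = 11 − 11 = 0
n=62: ⌊(63·8+30)/47⌋ − ⌊(62·8+30)/47⌋ = ⌊534/47⌋ − ⌊526/47⌋ = 11 − 11 = 0
n=63: ⌊(64·8+30)/47⌋ − ⌊(63·8+30)/47⌋ = ⌊542/47⌋ − ⌊534/47⌋ = 11 − 11 = 0
n=64: ⌊(65·8+30)/47⌋ − ⌊(64·8+30)/47⌋ = ⌊550/47⌋ − ⌊542/47⌋ = 11 − 11 = 0
n=65: ⌊(66·8+30)/47⌋ − ⌊(65·8+30)/47⌋ = ⌊558/47⌋ − ⌊550/47⌋ = 11 − 11 = 0
n=66: ⌊(67·8+30)/47⌋ − ⌊(66·8+30)/47⌋ = ⌊566/47⌋ − ⌊558/47⌋ = 12 − 11 = 1
n=67: ⌊(68·8+30)/47⌋ − ⌊(67·8+30)/47⌋ = ⌊574/47⌋ − ⌊566/47⌋ = 12 − 12 = 0
n=68: ⌊(69·8+30)/47⌋ − ⌊(68·8+30)/47⌋ = ⌊582/47⌋ − ⌊574/47⌋ = 12 − 12 = 0
n=69: ⌊(70·8+30)/47⌋ − ⌊(69·8+30)/47⌋ = ⌊590/47⌋ − ⌊582/47⌋ = 12 − 12 = 0
n=70: ⌊(71·8+30)/47⌋ − ⌊(70·8+30)/47⌋ = ⌊598/47⌋ − ⌊590/47⌋ = 12 − 12 = 0
n=71: ⌊(72·8+30)/47⌋ − ⌊(71·8+30)/47⌋ = ⌊606/47⌋ − ⌊598/47⌋ = 12 − 12 = 0
n=72: ⌊(73·8+30)/47⌋ − ⌊(72·8+30)/47⌋ = ⌊614/47⌋ − ⌊606/47⌋ = 13 − 12 = 1
n=73: ⌊(74·8+30)/47⌋ − ⌊(73·8+30)/47⌋ = ⌊622/47⌋ − ⌊614/47⌋ = 13 − 13 = 0
n=74: ⌊(75·8+30)/47⌋ − ⌊(74·8+30)/47⌋ = ⌊630/47⌋ − ⌊622/47⌋ = 13 − 13 = 0
n=75: ⌊(76·8+30)/47⌋ − ⌊(75·8+30)/47⌋ = ⌊638/47⌋ − ⌊630/47⌋ = 13 − 13 = 0
n=76: ⌊(77·8+30)/47⌋ − ⌊(76·8+30)/47⌋ = ⌊646/47⌋ − ⌊638/47⌋ = 13 − 13 = 0
n=77: ⌊(78·8+30)/47⌋ − ⌊(77·8+30)/47⌋ = ⌊654/47⌋ − ⌊646/47⌋ = 13 − 13 = 0
n=78: ⌊(79·8+30)/47⌋ − ⌊(78·8+30)/47⌋ = ⌊662/47⌋ − ⌊654/47⌋ = 14 − 13 = 1
n=79: ⌊(80·8+30)/47⌋ − ⌊(79·8+30)/47⌋ = ⌊670/47⌋ − ⌊662/47⌋ = 14 − 14 = 0
n=80: ⌊(81·8+30)/47⌋ − ⌊(80·8+30)/47⌋ = ⌊678/47⌋ − ⌊670/47⌋ = 14 − 14 = 0
n=81: ⌊(82·8+30)/47⌋ − ⌊(81·8+30)/47⌋ = ⌊686/47⌋ − ⌊678/47⌋ = 14 − 14 = 0
n=82: ⌊(83·8+30)/47⌋ − ⌊(82·8+30)/47⌋ = ⌊694/47⌋ − ⌊686/47⌋ = 14 − 14 = 0
n=83: ⌊(84·8+30)/47⌋ − ⌊(83·8+30)/47⌋ = ⌊702/47⌋ − ⌊694/47⌋ = 14 − 14 = 0
n=84: ⌊(85·8+30)/47⌋ − ⌊(84·8+30)/47⌋ = ⌊710/47⌋ − ⌊702/47⌋ = 15 − 14 = 1
n=85: ⌊(86·8+30)/47⌋ − ⌊(85·8+30)/47⌋ = ⌊718/47⌋ − ⌊710/47⌋ = 15 − 15 = 0
n=86: ⌊(87·8+30)/47⌋ − ⌊(86·8+30)/47⌋ = ⌊726/47⌋ − ⌊718/47⌋ = 15 − 15 = 0
n=87: ⌊(88·8+30)/47⌋ − ⌊(87·8+30)/47⌋ = ⌊734/47⌋ − ⌊726/47⌋ = 15 − 15 = 0
n=88: ⌊(89·8+30)/47⌋ − ⌊(88·8+30)/47⌋ = ⌊742/47⌋ − ⌊734/47⌋ = 15 − 15 = 0
n=89: ⌊(90·8+30)/47⌋ − ⌊(89·8+30)/47⌋ = ⌊750/47⌋ − ⌊742/47⌋ = 15 − 15 = 0
n=90: ⌊(91·8+30)/47⌋ − ⌊(90·8+30)/47⌋ = ⌊758/47⌋ − ⌊750/47⌋ = 16 − 15 = 1
n=91: ⌊(92·8+30)/47⌋ − ⌊(91·8+30)/47⌋ = ⌊766/47⌋ − ⌊758/47⌋ = 16 − 16 = 0
n=92: ⌊(93·8+30)/47⌋ − ⌊(92·8+30)/47⌋ = ⌊774/47⌋ − ⌊766/47⌋ = 16 − 16 = 0
n=93: ⌊(94·8+30)/47⌋ − ⌊(93·8+30)/47⌋ = ⌊782/47⌋ − ⌊774/47⌋ = 16 − 16 = 0
n=94: ⌊(95·8+30)/47⌋ − ⌊(94·8+30)/47⌋ = ⌊790/47⌋ − ⌊782/47⌋ = 16 − 16 = 0
n=95: ⌊(96·8+30)/47⌋ − ⌊(95·8+30)/47⌋ = ⌊798/47⌋ − ⌊790/47⌋ = 16 − 16 = 0
n=96: ⌊(97·8+30)/47⌋ − ⌊(96·8+30)/47⌋ = ⌊806/47⌋ − ⌊798/47⌋ = 17 − 16 = 1
n=97: ⌊(98·8+30)/47⌋ − ⌊(97·8+30)/47⌋ = ⌊814/47⌋ − ⌊806/47⌋ = 17 − 17 = 0

00100001000001000001000001000001000001000001000001000010000010000010000010000010000010000010000010


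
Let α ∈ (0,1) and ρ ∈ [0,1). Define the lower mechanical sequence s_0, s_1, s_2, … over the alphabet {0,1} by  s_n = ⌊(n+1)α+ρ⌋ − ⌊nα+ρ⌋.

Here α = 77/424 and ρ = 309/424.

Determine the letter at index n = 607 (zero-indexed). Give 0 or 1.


1

(n+1)α + ρ = (608·77 + 309) / 424 = 47125/424
nα + ρ     = (607·77 + 309) / 424 = 47048/424
⌊47125/424⌋ = 111,  ⌊47048/424⌋ = 110
s_{607} = 111 − 110 = 1


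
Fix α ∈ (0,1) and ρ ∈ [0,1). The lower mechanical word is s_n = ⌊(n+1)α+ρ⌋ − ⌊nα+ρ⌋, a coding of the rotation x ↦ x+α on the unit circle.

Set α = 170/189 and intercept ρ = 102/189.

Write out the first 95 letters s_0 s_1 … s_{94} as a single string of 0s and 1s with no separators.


11111011111111101111111110111111111011111111101111111110111111111011111111101111111101111111110

n=0: ⌊(1·170+102)/189⌋ − ⌊(0·170+102)/189⌋ = ⌊272/189⌋ − ⌊102/189⌋ = 1 − 0 = 1
n=1: ⌊(2·170+102)/189⌋ − ⌊(1·170+102)/189⌋ = ⌊442/189⌋ − ⌊272/189⌋ = 2 − 1 = 1
n=2: ⌊(3·170+102)/189⌋ − ⌊(2·170+102)/189⌋ = ⌊612/189⌋ − ⌊442/189⌋ = 3 − 2 = 1
n=3: ⌊(4·170+102)/189⌋ − ⌊(3·170+102)/189⌋ = ⌊782/189⌋ − ⌊612/189⌋ = 4 − 3 = 1
n=4: ⌊(5·170+102)/189⌋ − ⌊(4·170+102)/189⌋ = ⌊952/189⌋ − ⌊782/189⌋ = 5 − 4 = 1
n=5: ⌊(6·170+102)/189⌋ − ⌊(5·170+102)/189⌋ = ⌊1122/189⌋ − ⌊952/189⌋ = 5 − 5 = 0
n=6: ⌊(7·170+102)/189⌋ − ⌊(6·170+102)/189⌋ = ⌊1292/189⌋ − ⌊1122/189⌋ = 6 − 5 = 1
n=7: ⌊(8·170+102)/189⌋ − ⌊(7·170+102)/189⌋ = ⌊1462/189⌋ − ⌊1292/189⌋ = 7 − 6 = 1
n=8: ⌊(9·170+102)/189⌋ − ⌊(8·170+102)/189⌋ = ⌊1632/189⌋ − ⌊1462/189⌋ = 8 − 7 = 1
n=9: ⌊(10·170+102)/189⌋ − ⌊(9·170+102)/189⌋ = ⌊1802/189⌋ − ⌊1632/189⌋ = 9 − 8 = 1
n=10: ⌊(11·170+102)/189⌋ − ⌊(10·170+102)/189⌋ = ⌊1972/189⌋ − ⌊1802/189⌋ = 10 − 9 = 1
n=11: ⌊(12·170+102)/189⌋ − ⌊(11·170+102)/189⌋ = ⌊2142/189⌋ − ⌊1972/189⌋ = 11 − 10 = 1
n=12: ⌊(13·170+102)/189⌋ − ⌊(12·170+102)/189⌋ = ⌊2312/189⌋ − ⌊2142/189⌋ = 12 − 11 = 1
n=13: ⌊(14·170+102)/189⌋ − ⌊(13·170+102)/189⌋ = ⌊2482/189⌋ − ⌊2312/189⌋ = 13 − 12 = 1
n=14: ⌊(15·170+102)/189⌋ − ⌊(14·170+102)/189⌋ = ⌊2652/189⌋ − ⌊2482/189⌋ = 14 − 13 = 1
n=15: ⌊(16·170+102)/189⌋ − ⌊(15·170+102)/189⌋ = ⌊2822/189⌋ − ⌊2652/189⌋ = 14 − 14 = 0
n=16: ⌊(17·170+102)/189⌋ − ⌊(16·170+102)/189⌋ = ⌊2992/189⌋ − ⌊2822/189⌋ = 15 − 14 = 1
n=17: ⌊(18·170+102)/189⌋ − ⌊(17·170+102)/189⌋ = ⌊3162/189⌋ − ⌊2992/189⌋ = 16 − 15 = 1
n=18: ⌊(19·170+102)/189⌋ − ⌊(18·170+102)/189⌋ = ⌊3332/189⌋ − ⌊3162/189⌋ = 17 − 16 = 1
n=19: ⌊(20·170+102)/189⌋ − ⌊(19·170+102)/189⌋ = ⌊3502/189⌋ − ⌊3332/189⌋ = 18 − 17 = 1
n=20: ⌊(21·170+102)/189⌋ − ⌊(20·170+102)/189⌋ = ⌊3672/189⌋ − ⌊3502/189⌋ = 19 − 18 = 1
n=21: ⌊(22·170+102)/189⌋ − ⌊(21·170+102)/189⌋ = ⌊3842/189⌋ − ⌊3672/189⌋ = 20 − 19 = 1
n=22: ⌊(23·170+102)/189⌋ − ⌊(22·170+102)/189⌋ = ⌊4012/189⌋ − ⌊3842/189⌋ = 21 − 20 = 1
n=23: ⌊(24·170+102)/189⌋ − ⌊(23·170+102)/189⌋ = ⌊4182/189⌋ − ⌊4012/189⌋ = 22 − 21 = 1
n=24: ⌊(25·170+102)/189⌋ − ⌊(24·170+102)/189⌋ = ⌊4352/189⌋ − ⌊4182/189⌋ = 23 − 22 = 1
n=25: ⌊(26·170+102)/189⌋ − ⌊(25·170+102)/189⌋ = ⌊4522/189⌋ − ⌊4352/189⌋ = 23 − 23 = 0
n=26: ⌊(27·170+102)/189⌋ − ⌊(26·170+102)/189⌋ = ⌊4692/189⌋ − ⌊4522/189⌋ = 24 − 23 = 1
n=27: ⌊(28·170+102)/189⌋ − ⌊(27·170+102)/189⌋ = ⌊4862/189⌋ − ⌊4692/189⌋ = 25 − 24 = 1
n=28: ⌊(29·170+102)/189⌋ − ⌊(28·170+102)/189⌋ = ⌊5032/189⌋ − ⌊4862/189⌋ = 26 − 25 = 1
n=29: ⌊(30·170+102)/189⌋ − ⌊(29·170+102)/189⌋ = ⌊5202/189⌋ − ⌊5032/189⌋ = 27 − 26 = 1
n=30: ⌊(31·170+102)/189⌋ − ⌊(30·170+102)/189⌋ = ⌊5372/189⌋ − ⌊5202/189⌋ = 28 − 27 = 1
n=31: ⌊(32·170+102)/189⌋ − ⌊(31·170+102)/189⌋ = ⌊5542/189⌋ − ⌊5372/189⌋ = 29 − 28 = 1
n=32: ⌊(33·170+102)/189⌋ − ⌊(32·170+102)/189⌋ = ⌊5712/189⌋ − ⌊5542/189⌋ = 30 − 29 = 1
n=33: ⌊(34·170+102)/189⌋ − ⌊(33·170+102)/189⌋ = ⌊5882/189⌋ − ⌊5712/189⌋ = 31 − 30 = 1
n=34: ⌊(35·170+102)/189⌋ − ⌊(34·170+102)/189⌋ = ⌊6052/189⌋ − ⌊5882/189⌋ = 32 − 31 = 1
n=35: ⌊(36·170+102)/189⌋ − ⌊(35·170+102)/189⌋ = ⌊6222/189⌋ − ⌊6052/189⌋ = 32 − 32 = 0
n=36: ⌊(37·170+102)/189⌋ − ⌊(36·170+102)/189⌋ = ⌊6392/189⌋ − ⌊6222/189⌋ = 33 − 32 = 1
n=37: ⌊(38·170+102)/189⌋ − ⌊(37·170+102)/189⌋ = ⌊6562/189⌋ − ⌊6392/189⌋ = 34 − 33 = 1
n=38: ⌊(39·170+102)/189⌋ − ⌊(38·170+102)/189⌋ = ⌊6732/189⌋ − ⌊6562/189⌋ = 35 − 34 = 1
n=39: ⌊(40·170+102)/189⌋ − ⌊(39·170+102)/189⌋ = ⌊6902/189⌋ − ⌊6732/189⌋ = 36 − 35 = 1
n=40: ⌊(41·170+102)/189⌋ − ⌊(40·170+102)/189⌋ = ⌊7072/189⌋ − ⌊6902/189⌋ = 37 − 36 = 1
n=41: ⌊(42·170+102)/189⌋ − ⌊(41·170+102)/189⌋ = ⌊7242/189⌋ − ⌊7072/189⌋ = 38 − 37 = 1
n=42: ⌊(43·170+102)/189⌋ − ⌊(42·170+102)/189⌋ = ⌊7412/189⌋ − ⌊7242/189⌋ = 39 − 38 = 1
n=43: ⌊(44·170+102)/189⌋ − ⌊(43·170+102)/189⌋ = ⌊7582/189⌋ − ⌊7412/189⌋ = 40 − 39 = 1
n=44: ⌊(45·170+102)/189⌋ − ⌊(44·170+102)/189⌋ = ⌊7752/189⌋ − ⌊7582/189⌋ = 41 − 40 = 1
n=45: ⌊(46·170+102)/189⌋ − ⌊(45·170+102)/189⌋ = ⌊7922/189⌋ − ⌊7752/189⌋ = 41 − 41 = 0
n=46: ⌊(47·170+102)/189⌋ − ⌊(46·170+102)/189⌋ = ⌊8092/189⌋ − ⌊7922/189⌋ = 42 − 41 = 1
n=47: ⌊(48·170+102)/189⌋ − ⌊(47·170+102)/189⌋ = ⌊8262/189⌋ − ⌊8092/189⌋ = 43 − 42 = 1
n=48: ⌊(49·170+102)/189⌋ − ⌊(48·170+102)/189⌋ = ⌊8432/189⌋ − ⌊8262/189⌋ = 44 − 43 = 1
n=49: ⌊(50·170+102)/189⌋ − ⌊(49·170+102)/189⌋ = ⌊8602/189⌋ − ⌊8432/189⌋ = 45 − 44 = 1
n=50: ⌊(51·170+102)/189⌋ − ⌊(50·170+102)/189⌋ = ⌊8772/189⌋ − ⌊8602/189⌋ = 46 − 45 = 1
n=51: ⌊(52·170+102)/189⌋ − ⌊(51·170+102)/189⌋ = ⌊8942/189⌋ − ⌊8772/189⌋ = 47 − 46 = 1
n=52: ⌊(53·170+102)/189⌋ − ⌊(52·170+102)/189⌋ = ⌊9112/189⌋ − ⌊8942/189⌋ = 48 − 47 = 1
n=53: ⌊(54·170+102)/189⌋ − ⌊(53·170+102)/189⌋ = ⌊9282/189⌋ − ⌊9112/189⌋ = 49 − 48 = 1
n=54: ⌊(55·170+102)/189⌋ − ⌊(54·170+102)/189⌋ = ⌊9452/189⌋ − ⌊9282/189⌋ = 50 − 49 = 1
n=55: ⌊(56·170+102)/189⌋ − ⌊(55·170+102)/189⌋ = ⌊9622/189⌋ − ⌊9452/189⌋ = 50 − 50 = 0
n=56: ⌊(57·170+102)/189⌋ − ⌊(56·170+102)/189⌋ = ⌊9792/189⌋ − ⌊9622/189⌋ = 51 − 50 = 1
n=57: ⌊(58·170+102)/189⌋ − ⌊(57·170+102)/189⌋ = ⌊9962/189⌋ − ⌊9792/189⌋ = 52 − 51 = 1
n=58: ⌊(59·170+102)/189⌋ − ⌊(58·170+102)/189⌋ = ⌊10132/189⌋ − ⌊9962/189⌋ = 53 − 52 = 1
n=59: ⌊(60·170+102)/189⌋ − ⌊(59·170+102)/189⌋ = ⌊10302/189⌋ − ⌊10132/189⌋ = 54 − 53 = 1
n=60: ⌊(61·170+102)/189⌋ − ⌊(60·170+102)/189⌋ = ⌊10472/189⌋ − ⌊10302/189⌋ = 55 − 54 = 1
n=61: ⌊(62·170+102)/189⌋ − ⌊(61·170+102)/189⌋ = ⌊10642/189⌋ − ⌊10472/189⌋ = 56 − 55 = 1
n=62: ⌊(63·170+102)/189⌋ − ⌊(62·170+102)/189⌋ = ⌊10812/189⌋ − ⌊10642/189⌋ = 57 − 56 = 1
n=63: ⌊(64·170+102)/189⌋ − ⌊(63·170+102)/189⌋ = ⌊10982/189⌋ − ⌊10812/189⌋ = 58 − 57 = 1
n=64: ⌊(65·170+102)/189⌋ − ⌊(64·170+102)/189⌋ = ⌊11152/189⌋ − ⌊10982/189⌋ = 59 − 58 = 1
n=65: ⌊(66·170+102)/189⌋ − ⌊(65·170+102)/189⌋ = ⌊11322/189⌋ − ⌊11152/189⌋ = 59 − 59 = 0
n=66: ⌊(67·170+102)/189⌋ − ⌊(66·170+102)/189⌋ = ⌊11492/189⌋ − ⌊11322/189⌋ = 60 − 59 = 1
n=67: ⌊(68·170+102)/189⌋ − ⌊(67·170+102)/189⌋ = ⌊11662/189⌋ − ⌊11492/189⌋ = 61 − 60 = 1
n=68: ⌊(69·170+102)/189⌋ − ⌊(68·170+102)/189⌋ = ⌊11832/189⌋ − ⌊11662/189⌋ = 62 − 61 = 1
n=69: ⌊(70·170+102)/189⌋ − ⌊(69·170+102)/189⌋ = ⌊12002/189⌋ − ⌊11832/189⌋ = 63 − 62 = 1
n=70: ⌊(71·170+102)/189⌋ − ⌊(70·170+102)/189⌋ = ⌊12172/189⌋ − ⌊12002/189⌋ = 64 − 63 = 1
n=71: ⌊(72·170+102)/189⌋ − ⌊(71·170+102)/189⌋ = ⌊12342/189⌋ − ⌊12172/189⌋ = 65 − 64 = 1
n=72: ⌊(73·170+102)/189⌋ − ⌊(72·170+102)/189⌋ = ⌊12512/189⌋ − ⌊12342/189⌋ = 66 − 65 = 1
n=73: ⌊(74·170+102)/189⌋ − ⌊(73·170+102)/189⌋ = ⌊12682/189⌋ − ⌊12512/189⌋ = 67 − 66 = 1
n=74: ⌊(75·170+102)/189⌋ − ⌊(74·170+102)/189⌋ = ⌊12852/189⌋ − ⌊12682/189⌋ = 68 − 67 = 1
n=75: ⌊(76·170+102)/189⌋ − ⌊(75·170+102)/189⌋ = ⌊13022/189⌋ − ⌊12852/189⌋ = 68 − 68 = 0
n=76: ⌊(77·170+102)/189⌋ − ⌊(76·170+102)/189⌋ = ⌊13192/189⌋ − ⌊13022/189⌋ = 69 − 68 = 1
n=77: ⌊(78·170+102)/189⌋ − ⌊(77·170+102)/189⌋ = ⌊13362/189⌋ − ⌊13192/189⌋ = 70 − 69 = 1
n=78: ⌊(79·170+102)/189⌋ − ⌊(78·170+102)/189⌋ = ⌊13532/189⌋ − ⌊13362/189⌋ = 71 − 70 = 1
n=79: ⌊(80·170+102)/189⌋ − ⌊(79·170+102)/189⌋ = ⌊13702/189⌋ − ⌊13532/189⌋ = 72 − 71 = 1
n=80: ⌊(81·170+102)/189⌋ − ⌊(80·170+102)/189⌋ = ⌊13872/189⌋ − ⌊13702/189⌋ = 73 − 72 = 1
n=81: ⌊(82·170+102)/189⌋ − ⌊(81·170+102)/189⌋ = ⌊14042/189⌋ − ⌊13872/189⌋ = 74 − 73 = 1
n=82: ⌊(83·170+102)/189⌋ − ⌊(82·170+102)/189⌋ = ⌊14212/189⌋ − ⌊14042/189⌋ = 75 − 74 = 1
n=83: ⌊(84·170+102)/189⌋ − ⌊(83·170+102)/189⌋ = ⌊14382/189⌋ − ⌊14212/189⌋ = 76 − 75 = 1
n=84: ⌊(85·170+102)/189⌋ − ⌊(84·170+102)/189⌋ = ⌊14552/189⌋ − ⌊14382/189⌋ = 76 − 76 = 0
n=85: ⌊(86·170+102)/189⌋ − ⌊(85·170+102)/189⌋ = ⌊14722/189⌋ − ⌊14552/189⌋ = 77 − 76 = 1
n=86: ⌊(87·170+102)/189⌋ − ⌊(86·170+102)/189⌋ = ⌊14892/189⌋ − ⌊14722/189⌋ = 78 − 77 = 1
n=87: ⌊(88·170+102)/189⌋ − ⌊(87·170+102)/189⌋ = ⌊15062/189⌋ − ⌊14892/189⌋ = 79 − 78 = 1
n=88: ⌊(89·170+102)/189⌋ − ⌊(88·170+102)/189⌋ = ⌊15232/189⌋ − ⌊15062/189⌋ = 80 − 79 = 1
n=89: ⌊(90·170+102)/189⌋ − ⌊(89·170+102)/189⌋ = ⌊15402/189⌋ − ⌊15232/189⌋ = 81 − 80 = 1
n=90: ⌊(91·170+102)/189⌋ − ⌊(90·170+102)/189⌋ = ⌊15572/189⌋ − ⌊15402/189⌋ = 82 − 81 = 1
n=91: ⌊(92·170+102)/189⌋ − ⌊(91·170+102)/189⌋ = ⌊15742/189⌋ − ⌊15572/189⌋ = 83 − 82 = 1
n=92: ⌊(93·170+102)/189⌋ − ⌊(92·170+102)/189⌋ = ⌊15912/189⌋ − ⌊15742/189⌋ = 84 − 83 = 1
n=93: ⌊(94·170+102)/189⌋ − ⌊(93·170+102)/189⌋ = ⌊16082/189⌋ − ⌊15912/189⌋ = 85 − 84 = 1
n=94: ⌊(95·170+102)/189⌋ − ⌊(94·170+102)/189⌋ = ⌊16252/189⌋ − ⌊16082/189⌋ = 85 − 85 = 0


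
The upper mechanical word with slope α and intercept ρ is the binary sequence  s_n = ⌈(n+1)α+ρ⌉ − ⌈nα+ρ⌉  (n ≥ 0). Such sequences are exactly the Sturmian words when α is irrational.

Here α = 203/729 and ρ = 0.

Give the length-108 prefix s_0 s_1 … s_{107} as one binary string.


100100010010001001000100010010001001000100010010001001000100010010001001000100010010001001000100100010001001

n=0: ⌈(1·203)/729⌉ − ⌈(0·203)/729⌉ = ⌈203/729⌉ − ⌈0/729⌉ = 1 − 0 = 1
n=1: ⌈(2·203)/729⌉ − ⌈(1·203)/729⌉ = ⌈406/729⌉ − ⌈203/729⌉ = 1 − 1 = 0
n=2: ⌈(3·203)/729⌉ − ⌈(2·203)/729⌉ = ⌈609/729⌉ − ⌈406/729⌉ = 1 − 1 = 0
n=3: ⌈(4·203)/729⌉ − ⌈(3·203)/729⌉ = ⌈812/729⌉ − ⌈609/729⌉ = 2 − 1 = 1
n=4: ⌈(5·203)/729⌉ − ⌈(4·203)/729⌉ = ⌈1015/729⌉ − ⌈812/729⌉ = 2 − 2 = 0
n=5: ⌈(6·203)/729⌉ − ⌈(5·203)/729⌉ = ⌈1218/729⌉ − ⌈1015/729⌉ = 2 − 2 = 0
n=6: ⌈(7·203)/729⌉ − ⌈(6·203)/729⌉ = ⌈1421/729⌉ − ⌈1218/729⌉ = 2 − 2 = 0
n=7: ⌈(8·203)/729⌉ − ⌈(7·203)/729⌉ = ⌈1624/729⌉ − ⌈1421/729⌉ = 3 − 2 = 1
n=8: ⌈(9·203)/729⌉ − ⌈(8·203)/729⌉ = ⌈1827/729⌉ − ⌈1624/729⌉ = 3 − 3 = 0
n=9: ⌈(10·203)/729⌉ − ⌈(9·203)/729⌉ = ⌈2030/729⌉ − ⌈1827/729⌉ = 3 − 3 = 0
n=10: ⌈(11·203)/729⌉ − ⌈(10·203)/729⌉ = ⌈2233/729⌉ − ⌈2030/729⌉ = 4 − 3 = 1
n=11: ⌈(12·203)/729⌉ − ⌈(11·203)/729⌉ = ⌈2436/729⌉ − ⌈2233/729⌉ = 4 − 4 = 0
n=12: ⌈(13·203)/729⌉ − ⌈(12·203)/729⌉ = ⌈2639/729⌉ − ⌈2436/729⌉ = 4 − 4 = 0
n=13: ⌈(14·203)/729⌉ − ⌈(13·203)/729⌉ = ⌈2842/729⌉ − ⌈2639/729⌉ = 4 − 4 = 0
n=14: ⌈(15·203)/729⌉ − ⌈(14·203)/729⌉ = ⌈3045/729⌉ − ⌈2842/729⌉ = 5 − 4 = 1
n=15: ⌈(16·203)/729⌉ − ⌈(15·203)/729⌉ = ⌈3248/729⌉ − ⌈3045/729⌉ = 5 − 5 = 0
n=16: ⌈(17·203)/729⌉ − ⌈(16·203)/729⌉ = ⌈3451/729⌉ − ⌈3248/729⌉ = 5 − 5 = 0
n=17: ⌈(18·203)/729⌉ − ⌈(17·203)/729⌉ = ⌈3654/729⌉ − ⌈3451/729⌉ = 6 − 5 = 1
n=18: ⌈(19·203)/729⌉ − ⌈(18·203)/729⌉ = ⌈3857/729⌉ − ⌈3654/729⌉ = 6 − 6 = 0
n=19: ⌈(20·203)/729⌉ − ⌈(19·203)/729⌉ = ⌈4060/729⌉ − ⌈3857/729⌉ = 6 − 6 = 0
n=20: ⌈(21·203)/729⌉ − ⌈(20·203)/729⌉ = ⌈4263/729⌉ − ⌈4060/729⌉ = 6 − 6 = 0
n=21: ⌈(22·203)/729⌉ − ⌈(21·203)/729⌉ = ⌈4466/729⌉ − ⌈4263/729⌉ = 7 − 6 = 1
n=22: ⌈(23·203)/729⌉ − ⌈(22·203)/729⌉ = ⌈4669/729⌉ − ⌈4466/729⌉ = 7 − 7 = 0
n=23: ⌈(24·203)/729⌉ − ⌈(23·203)/729⌉ = ⌈4872/729⌉ − ⌈4669/729⌉ = 7 − 7 = 0
n=24: ⌈(25·203)/729⌉ − ⌈(24·203)/729⌉ = ⌈5075/729⌉ − ⌈4872/729⌉ = 7 − 7 = 0
n=25: ⌈(26·203)/729⌉ − ⌈(25·203)/729⌉ = ⌈5278/729⌉ − ⌈5075/729⌉ = 8 − 7 = 1
n=26: ⌈(27·203)/729⌉ − ⌈(26·203)/729⌉ = ⌈5481/729⌉ − ⌈5278/729⌉ = 8 − 8 = 0
n=27: ⌈(28·203)/729⌉ − ⌈(27·203)/729⌉ = ⌈5684/729⌉ − ⌈5481/729⌉ = 8 − 8 = 0
n=28: ⌈(29·203)/729⌉ − ⌈(28·203)/729⌉ = ⌈5887/729⌉ − ⌈5684/729⌉ = 9 − 8 = 1
n=29: ⌈(30·203)/729⌉ − ⌈(29·203)/729⌉ = ⌈6090/729⌉ − ⌈5887/729⌉ = 9 − 9 = 0
n=30: ⌈(31·203)/729⌉ − ⌈(30·203)/729⌉ = ⌈6293/729⌉ − ⌈6090/729⌉ = 9 − 9 = 0
n=31: ⌈(32·203)/729⌉ − ⌈(31·203)/729⌉ = ⌈6496/729⌉ − ⌈6293/729⌉ = 9 − 9 = 0
n=32: ⌈(33·203)/729⌉ − ⌈(32·203)/729⌉ = ⌈6699/729⌉ − ⌈6496/729⌉ = 10 − 9 = 1
n=33: ⌈(34·203)/729⌉ − ⌈(33·203)/729⌉ = ⌈6902/729⌉ − ⌈6699/729⌉ = 10 − 10 = 0
n=34: ⌈(35·203)/729⌉ − ⌈(34·203)/729⌉ = ⌈7105/729⌉ − ⌈6902/729⌉ = 10 − 10 = 0
n=35: ⌈(36·203)/729⌉ − ⌈(35·203)/729⌉ = ⌈7308/729⌉ − ⌈7105/729⌉ = 11 − 10 = 1
n=36: ⌈(37·203)/729⌉ − ⌈(36·203)/729⌉ = ⌈7511/729⌉ − ⌈7308/729⌉ = 11 − 11 = 0
n=37: ⌈(38·203)/729⌉ − ⌈(37·203)/729⌉ = ⌈7714/729⌉ − ⌈7511/729⌉ = 11 − 11 = 0
n=38: ⌈(39·203)/729⌉ − ⌈(38·203)/729⌉ = ⌈7917/729⌉ − ⌈7714/729⌉ = 11 − 11 = 0
n=39: ⌈(40·203)/729⌉ − ⌈(39·203)/729⌉ = ⌈8120/729⌉ − ⌈7917/729⌉ = 12 − 11 = 1
n=40: ⌈(41·203)/729⌉ − ⌈(40·203)/729⌉ = ⌈8323/729⌉ − ⌈8120/729⌉ = 12 − 12 = 0
n=41: ⌈(42·203)/729⌉ − ⌈(41·203)/729⌉ = ⌈8526/729⌉ − ⌈8323/729⌉ = 12 − 12 = 0
n=42: ⌈(43·203)/729⌉ − ⌈(42·203)/729⌉ = ⌈8729/729⌉ − ⌈8526/729⌉ = 12 − 12 = 0
n=43: ⌈(44·203)/729⌉ − ⌈(43·203)/729⌉ = ⌈8932/729⌉ − ⌈8729/729⌉ = 13 − 12 = 1
n=44: ⌈(45·203)/729⌉ − ⌈(44·203)/729⌉ = ⌈9135/729⌉ − ⌈8932/729⌉ = 13 − 13 = 0
n=45: ⌈(46·203)/729⌉ − ⌈(45·203)/729⌉ = ⌈9338/729⌉ − ⌈9135/729⌉ = 13 − 13 = 0
n=46: ⌈(47·203)/729⌉ − ⌈(46·203)/729⌉ = ⌈9541/729⌉ − ⌈9338/729⌉ = 14 − 13 = 1
n=47: ⌈(48·203)/729⌉ − ⌈(47·203)/729⌉ = ⌈9744/729⌉ − ⌈9541/729⌉ = 14 − 14 = 0
n=48: ⌈(49·203)/729⌉ − ⌈(48·203)/729⌉ = ⌈9947/729⌉ − ⌈9744/729⌉ = 14 − 14 = 0
n=49: ⌈(50·203)/729⌉ − ⌈(49·203)/729⌉ = ⌈10150/729⌉ − ⌈9947/729⌉ = 14 − 14 = 0
n=50: ⌈(51·203)/729⌉ − ⌈(50·203)/729⌉ = ⌈10353/729⌉ − ⌈10150/729⌉ = 15 − 14 = 1
n=51: ⌈(52·203)/729⌉ − ⌈(51·203)/729⌉ = ⌈10556/729⌉ − ⌈10353/729⌉ = 15 − 15 = 0
n=52: ⌈(53·203)/729⌉ − ⌈(52·203)/729⌉ = ⌈10759/729⌉ − ⌈10556/729⌉ = 15 − 15 = 0
n=53: ⌈(54·203)/729⌉ − ⌈(53·203)/729⌉ = ⌈10962/729⌉ − ⌈10759/729⌉ = 16 − 15 = 1
n=54: ⌈(55·203)/729⌉ − ⌈(54·203)/729⌉ = ⌈11165/729⌉ − ⌈10962/729⌉ = 16 − 16 = 0
n=55: ⌈(56·203)/729⌉ − ⌈(55·203)/729⌉ = ⌈11368/729⌉ − ⌈11165/729⌉ = 16 − 16 = 0
n=56: ⌈(57·203)/729⌉ − ⌈(56·203)/729⌉ = ⌈11571/729⌉ − ⌈11368/729⌉ = 16 − 16 = 0
n=57: ⌈(58·203)/729⌉ − ⌈(57·203)/729⌉ = ⌈11774/729⌉ − ⌈11571/729⌉ = 17 − 16 = 1
n=58: ⌈(59·203)/729⌉ − ⌈(58·203)/729⌉ = ⌈11977/729⌉ − ⌈11774/729⌉ = 17 − 17 = 0
n=59: ⌈(60·203)/729⌉ − ⌈(59·203)/729⌉ = ⌈12180/729⌉ − ⌈11977/729⌉ = 17 − 17 = 0
n=60: ⌈(61·203)/729⌉ − ⌈(60·203)/729⌉ = ⌈12383/729⌉ − ⌈12180/729⌉ = 17 − 17 = 0
n=61: ⌈(62·203)/729⌉ − ⌈(61·203)/729⌉ = ⌈12586/729⌉ − ⌈12383/729⌉ = 18 − 17 = 1
n=62: ⌈(63·203)/729⌉ − ⌈(62·203)/729⌉ = ⌈12789/729⌉ − ⌈12586/729⌉ = 18 − 18 = 0
n=63: ⌈(64·203)/729⌉ − ⌈(63·203)/729⌉ = ⌈12992/729⌉ − ⌈12789/729⌉ = 18 − 18 = 0
n=64: ⌈(65·203)/729⌉ − ⌈(64·203)/729⌉ = ⌈13195/729⌉ − ⌈12992/729⌉ = 19 − 18 = 1
n=65: ⌈(66·203)/729⌉ − ⌈(65·203)/729⌉ = ⌈13398/729⌉ − ⌈13195/729⌉ = 19 − 19 = 0
n=66: ⌈(67·203)/729⌉ − ⌈(66·203)/729⌉ = ⌈13601/729⌉ − ⌈13398/729⌉ = 19 − 19 = 0
n=67: ⌈(68·203)/729⌉ − ⌈(67·203)/729⌉ = ⌈13804/729⌉ − ⌈13601/729⌉ = 19 − 19 = 0
n=68: ⌈(69·203)/729⌉ − ⌈(68·203)/729⌉ = ⌈14007/729⌉ − ⌈13804/729⌉ = 20 − 19 = 1
n=69: ⌈(70·203)/729⌉ − ⌈(69·203)/729⌉ = ⌈14210/729⌉ − ⌈14007/729⌉ = 20 − 20 = 0
n=70: ⌈(71·203)/729⌉ − ⌈(70·203)/729⌉ = ⌈14413/729⌉ − ⌈14210/729⌉ = 20 − 20 = 0
n=71: ⌈(72·203)/729⌉ − ⌈(71·203)/729⌉ = ⌈14616/729⌉ − ⌈14413/729⌉ = 21 − 20 = 1
n=72: ⌈(73·203)/729⌉ − ⌈(72·203)/729⌉ = ⌈14819/729⌉ − ⌈14616/729⌉ = 21 − 21 = 0
n=73: ⌈(74·203)/729⌉ − ⌈(73·203)/729⌉ = ⌈15022/729⌉ − ⌈14819/729⌉ = 21 − 21 = 0
n=74: ⌈(75·203)/729⌉ − ⌈(74·203)/729⌉ = ⌈15225/729⌉ − ⌈15022/729⌉ = 21 − 21 = 0
n=75: ⌈(76·203)/729⌉ − ⌈(75·203)/729⌉ = ⌈15428/729⌉ − ⌈15225/729⌉ = 22 − 21 = 1
n=76: ⌈(77·203)/729⌉ − ⌈(76·203)/729⌉ = ⌈15631/729⌉ − ⌈15428/729⌉ = 22 − 22 = 0
n=77: ⌈(78·203)/729⌉ − ⌈(77·203)/729⌉ = ⌈15834/729⌉ − ⌈15631/729⌉ = 22 − 22 = 0
n=78: ⌈(79·203)/729⌉ − ⌈(78·203)/729⌉ = ⌈16037/729⌉ − ⌈15834/729⌉ = 22 − 22 = 0
n=79: ⌈(80·203)/729⌉ − ⌈(79·203)/729⌉ = ⌈16240/729⌉ − ⌈16037/729⌉ = 23 − 22 = 1
n=80: ⌈(81·203)/729⌉ − ⌈(80·203)/729⌉ = ⌈16443/729⌉ − ⌈16240/729⌉ = 23 − 23 = 0
n=81: ⌈(82·203)/729⌉ − ⌈(81·203)/729⌉ = ⌈16646/729⌉ − ⌈16443/729⌉ = 23 − 23 = 0
n=82: ⌈(83·203)/729⌉ − ⌈(82·203)/729⌉ = ⌈16849/729⌉ − ⌈16646/729⌉ = 24 − 23 = 1
n=83: ⌈(84·203)/729⌉ − ⌈(83·203)/729⌉ = ⌈17052/729⌉ − ⌈16849/729⌉ = 24 − 24 = 0
n=84: ⌈(85·203)/729⌉ − ⌈(84·203)/729⌉ = ⌈17255/729⌉ − ⌈17052/729⌉ = 24 − 24 = 0
n=85: ⌈(86·203)/729⌉ − ⌈(85·203)/729⌉ = ⌈17458/729⌉ − ⌈17255/729⌉ = 24 − 24 = 0
n=86: ⌈(87·203)/729⌉ − ⌈(86·203)/729⌉ = ⌈17661/729⌉ − ⌈17458/729⌉ = 25 − 24 = 1
n=87: ⌈(88·203)/729⌉ − ⌈(87·203)/729⌉ = ⌈17864/729⌉ − ⌈17661/729⌉ = 25 − 25 = 0
n=88: ⌈(89·203)/729⌉ − ⌈(88·203)/729⌉ = ⌈18067/729⌉ − ⌈17864/729⌉ = 25 − 25 = 0
n=89: ⌈(90·203)/729⌉ − ⌈(89·203)/729⌉ = ⌈18270/729⌉ − ⌈18067/729⌉ = 26 − 25 = 1
n=90: ⌈(91·203)/729⌉ − ⌈(90·203)/729⌉ = ⌈18473/729⌉ − ⌈18270/729⌉ = 26 − 26 = 0
n=91: ⌈(92·203)/729⌉ − ⌈(91·203)/729⌉ = ⌈18676/729⌉ − ⌈18473/729⌉ = 26 − 26 = 0
n=92: ⌈(93·203)/729⌉ − ⌈(92·203)/729⌉ = ⌈18879/729⌉ − ⌈18676/729⌉ = 26 − 26 = 0
n=93: ⌈(94·203)/729⌉ − ⌈(93·203)/729⌉ = ⌈19082/729⌉ − ⌈18879/729⌉ = 27 − 26 = 1
n=94: ⌈(95·203)/729⌉ − ⌈(94·203)/729⌉ = ⌈19285/729⌉ − ⌈19082/729⌉ = 27 − 27 = 0
n=95: ⌈(96·203)/729⌉ − ⌈(95·203)/729⌉ = ⌈19488/729⌉ − ⌈19285/729⌉ = 27 − 27 = 0
n=96: ⌈(97·203)/729⌉ − ⌈(96·203)/729⌉ = ⌈19691/729⌉ − ⌈19488/729⌉ = 28 − 27 = 1
n=97: ⌈(98·203)/729⌉ − ⌈(97·203)/729⌉ = ⌈19894/729⌉ − ⌈19691/729⌉ = 28 − 28 = 0
n=98: ⌈(99·203)/729⌉ − ⌈(98·203)/729⌉ = ⌈20097/729⌉ − ⌈19894/729⌉ = 28 − 28 = 0
n=99: ⌈(100·203)/729⌉ − ⌈(99·203)/729⌉ = ⌈20300/729⌉ − ⌈20097/729⌉ = 28 − 28 = 0
n=100: ⌈(101·203)/729⌉ − ⌈(100·203)/729⌉ = ⌈20503/729⌉ − ⌈20300/729⌉ = 29 − 28 = 1
n=101: ⌈(102·203)/729⌉ − ⌈(101·203)/729⌉ = ⌈20706/729⌉ − ⌈20503/729⌉ = 29 − 29 = 0
n=102: ⌈(103·203)/729⌉ − ⌈(102·203)/729⌉ = ⌈20909/729⌉ − ⌈20706/729⌉ = 29 − 29 = 0
n=103: ⌈(104·203)/729⌉ − ⌈(103·203)/729⌉ = ⌈21112/729⌉ − ⌈20909/729⌉ = 29 − 29 = 0
n=104: ⌈(105·203)/729⌉ − ⌈(104·203)/729⌉ = ⌈21315/729⌉ − ⌈21112/729⌉ = 30 − 29 = 1
n=105: ⌈(106·203)/729⌉ − ⌈(105·203)/729⌉ = ⌈21518/729⌉ − ⌈21315/729⌉ = 30 − 30 = 0
n=106: ⌈(107·203)/729⌉ − ⌈(106·203)/729⌉ = ⌈21721/729⌉ − ⌈21518/729⌉ = 30 − 30 = 0
n=107: ⌈(108·203)/729⌉ − ⌈(107·203)/729⌉ = ⌈21924/729⌉ − ⌈21721/729⌉ = 31 − 30 = 1
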